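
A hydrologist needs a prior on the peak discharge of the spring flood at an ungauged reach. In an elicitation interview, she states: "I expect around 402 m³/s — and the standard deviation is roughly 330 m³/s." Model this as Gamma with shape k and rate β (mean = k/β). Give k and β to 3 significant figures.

k ≈ 1.48, β ≈ 0.00369

For Gamma(k, rate β): mean = k/β, variance = k/β², so CV = 1/√k.
CV = SD/mean = 330/402 = 0.8209, hence k = 1/CV² = 1.48.
Then β = k/mean = 1.48/402 = 0.00369.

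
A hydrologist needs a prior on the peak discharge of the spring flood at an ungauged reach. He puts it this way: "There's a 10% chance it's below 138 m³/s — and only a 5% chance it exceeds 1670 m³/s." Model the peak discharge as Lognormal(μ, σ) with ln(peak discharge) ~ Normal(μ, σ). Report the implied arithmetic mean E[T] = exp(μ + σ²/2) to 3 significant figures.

E[T] ≈ 591 m³/s

If T ~ Lognormal(μ,σ) then ln T ~ Normal(μ,σ), so the p-quantile of ln T is μ + z_p·σ.
ln(138) = 4.927 and ln(1670) = 7.421; z_{0.1} = -1.282, z_{0.95} = 1.645.
σ = (7.421 − 4.927)/(1.645 − (-1.282)) = 0.852.
μ = 4.927 − (-1.282)·0.852 = 6.019.
E[T] = exp(μ + σ²/2) = exp(6.019 + 0.3630) = 591 m³/s.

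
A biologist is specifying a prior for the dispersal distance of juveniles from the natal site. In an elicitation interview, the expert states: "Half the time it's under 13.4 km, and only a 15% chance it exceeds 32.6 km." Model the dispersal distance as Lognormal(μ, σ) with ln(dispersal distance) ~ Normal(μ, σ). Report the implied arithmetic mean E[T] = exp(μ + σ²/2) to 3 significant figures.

E[T] ≈ 19.4 km

If T ~ Lognormal(μ,σ) then ln T ~ Normal(μ,σ), so the p-quantile of ln T is μ + z_p·σ.
ln(13.4) = 2.595 and ln(32.6) = 3.484; z_{0.5} = 0, z_{0.85} = 1.036.
σ = (3.484 − 2.595)/(1.036 − (0)) = 0.858.
μ = 2.595 − (0)·0.858 = 2.595.
E[T] = exp(μ + σ²/2) = exp(2.595 + 0.3679) = 19.4 km.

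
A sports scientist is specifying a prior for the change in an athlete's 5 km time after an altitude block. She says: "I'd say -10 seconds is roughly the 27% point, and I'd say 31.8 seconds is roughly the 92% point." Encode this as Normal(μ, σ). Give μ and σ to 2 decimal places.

The p-quantile of Normal(μ,σ) is μ + z_p·σ, with z_{0.27} = -0.6128 and z_{0.92} = 1.405.
Eliminate σ: μ = (z₂·x₁ − z₁·x₂)/(z₂ − z₁) = (1.405·-10 − (-0.6128)·31.8)/2.018 = 2.69.
Then σ = (x₂ − x₁)/(z₂ − z₁) = (31.8 − -10)/2.018 = 20.71.

μ = 2.69, σ = 20.71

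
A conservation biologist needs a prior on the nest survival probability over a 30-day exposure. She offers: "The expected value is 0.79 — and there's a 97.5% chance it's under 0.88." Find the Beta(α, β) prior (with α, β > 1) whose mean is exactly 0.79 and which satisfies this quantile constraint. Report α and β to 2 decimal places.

α ≈ 50.36, β ≈ 13.39

With mean 0.79 fixed, write α = 0.79s, β = 0.21s where s = α+β.
Need P(θ < 0.88) = 0.975 under Beta(0.79s, 0.21s). Normal approximation: (q−m)/√(m(1−m)/s) ≈ z_{0.975} = 1.96, so s ≈ 0.79·0.21·(1.96)²/(0.88−0.79)² = 78.7.
At s = 78.7: P(θ<0.88) ≈ 0.986. Adjusting to match 0.975 gives s ≈ 63.75.
So α = 0.79·63.75 ≈ 50.36, β = 0.21·63.75 ≈ 13.39.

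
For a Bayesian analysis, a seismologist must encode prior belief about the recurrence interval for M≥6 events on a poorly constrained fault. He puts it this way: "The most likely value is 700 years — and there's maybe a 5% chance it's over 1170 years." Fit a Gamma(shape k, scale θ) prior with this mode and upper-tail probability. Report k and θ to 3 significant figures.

Gamma(k,θ) with k>1 has mode (k−1)θ, so θ = 700/(k−1).
Need P(X < 1170) = 0.95 with θ tied to k this way. Start at k = 2, θ = 700: P(X<1170) ≈ 0.498.
Too low — raise k to concentrate. Iterating converges to k ≈ 11.6.
Then θ = 700/(11.6−1) ≈ 66.1.

k ≈ 11.6, θ ≈ 66.1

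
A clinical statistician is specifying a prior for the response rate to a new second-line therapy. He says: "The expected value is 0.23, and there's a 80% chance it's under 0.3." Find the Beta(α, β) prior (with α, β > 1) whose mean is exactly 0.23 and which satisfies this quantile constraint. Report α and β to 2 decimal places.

α ≈ 5.45, β ≈ 18.24

With mean 0.23 fixed, write α = 0.23s, β = 0.77s where s = α+β.
Need P(θ < 0.3) = 0.8 under Beta(0.23s, 0.77s). Normal approximation: (q−m)/√(m(1−m)/s) ≈ z_{0.8} = 0.842, so s ≈ 0.23·0.77·(0.842)²/(0.3−0.23)² = 25.6.
At s = 25.6: P(θ<0.3) ≈ 0.808. Adjusting to match 0.8 gives s ≈ 23.68.
So α = 0.23·23.68 ≈ 5.45, β = 0.77·23.68 ≈ 18.24.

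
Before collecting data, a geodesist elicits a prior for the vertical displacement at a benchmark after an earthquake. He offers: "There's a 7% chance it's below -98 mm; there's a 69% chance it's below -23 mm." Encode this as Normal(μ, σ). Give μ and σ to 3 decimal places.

μ = -41.862, σ = 38.039

The p-quantile of Normal(μ,σ) is μ + z_p·σ, with z_{0.07} = -1.476 and z_{0.69} = 0.4959.
Eliminate σ: μ = (z₂·x₁ − z₁·x₂)/(z₂ − z₁) = (0.4959·-98 − (-1.476)·-23)/1.972 = -41.862.
Then σ = (x₂ − x₁)/(z₂ − z₁) = (-23 − -98)/1.972 = 38.039.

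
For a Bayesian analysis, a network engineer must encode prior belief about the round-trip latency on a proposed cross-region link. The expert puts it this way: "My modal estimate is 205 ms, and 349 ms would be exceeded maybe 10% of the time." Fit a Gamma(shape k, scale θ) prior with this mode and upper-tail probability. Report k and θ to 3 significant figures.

Gamma(k,θ) with k>1 has mode (k−1)θ, so θ = 205/(k−1).
Need P(X < 349) = 0.9 with θ tied to k this way. Start at k = 2, θ = 205: P(X<349) ≈ 0.508.
Too low — raise k to concentrate. Iterating converges to k ≈ 7.69.
Then θ = 205/(7.69−1) ≈ 30.6.

k ≈ 7.69, θ ≈ 30.6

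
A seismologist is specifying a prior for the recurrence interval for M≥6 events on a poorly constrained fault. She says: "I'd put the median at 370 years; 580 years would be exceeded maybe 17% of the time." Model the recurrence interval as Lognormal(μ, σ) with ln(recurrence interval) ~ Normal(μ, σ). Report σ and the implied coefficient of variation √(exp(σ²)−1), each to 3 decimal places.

If T ~ Lognormal(μ,σ) then ln T ~ Normal(μ,σ), so the p-quantile of ln T is μ + z_p·σ.
ln(370) = 5.914 and ln(580) = 6.363; z_{0.5} = 0, z_{0.83} = 0.9542.
σ = (6.363 − 5.914)/(0.9542 − (0)) = 0.471.
μ = 5.914 − (0)·0.471 = 5.914.
CV = √(exp(σ²)−1) = √(exp(0.2220)−1) = 0.499.

σ ≈ 0.471, CV ≈ 0.499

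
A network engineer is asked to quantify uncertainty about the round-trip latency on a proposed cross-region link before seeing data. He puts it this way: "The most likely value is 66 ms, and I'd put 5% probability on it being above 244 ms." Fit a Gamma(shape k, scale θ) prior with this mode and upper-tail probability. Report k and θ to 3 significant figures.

Gamma(k,θ) with k>1 has mode (k−1)θ, so θ = 66/(k−1).
Need P(X < 244) = 0.95 with θ tied to k this way. Start at k = 2, θ = 66: P(X<244) ≈ 0.884.
Too low — raise k to concentrate. Iterating converges to k ≈ 2.5.
Then θ = 66/(2.5−1) ≈ 44.1.

k ≈ 2.5, θ ≈ 44.1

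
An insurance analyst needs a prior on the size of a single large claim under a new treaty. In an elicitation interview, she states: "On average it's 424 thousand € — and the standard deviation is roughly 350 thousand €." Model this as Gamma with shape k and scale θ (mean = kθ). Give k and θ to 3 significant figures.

For Gamma(k, scale θ): mean = kθ, variance = kθ², so CV = 1/√k.
CV = SD/mean = 350/424 = 0.8255, hence k = 1/CV² = 1.47.
Then θ = mean/k = 424/1.47 = 289.

k ≈ 1.47, θ ≈ 289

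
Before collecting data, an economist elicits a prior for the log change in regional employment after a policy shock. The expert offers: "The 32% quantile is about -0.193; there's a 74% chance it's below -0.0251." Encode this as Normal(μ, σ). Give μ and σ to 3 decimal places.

The p-quantile of Normal(μ,σ) is μ + z_p·σ, with z_{0.32} = -0.4677 and z_{0.74} = 0.6433.
Eliminate σ: μ = (z₂·x₁ − z₁·x₂)/(z₂ − z₁) = (0.6433·-0.193 − (-0.4677)·-0.0251)/1.111 = -0.122.
Then σ = (x₂ − x₁)/(z₂ − z₁) = (-0.0251 − -0.193)/1.111 = 0.151.

μ = -0.122, σ = 0.151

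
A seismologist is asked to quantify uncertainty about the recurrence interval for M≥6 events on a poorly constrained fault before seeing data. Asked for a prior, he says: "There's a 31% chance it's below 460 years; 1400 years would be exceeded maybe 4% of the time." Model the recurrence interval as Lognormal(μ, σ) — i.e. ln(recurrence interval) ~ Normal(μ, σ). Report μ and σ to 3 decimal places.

μ ≈ 6.377, σ ≈ 0.495

If T ~ Lognormal(μ,σ) then ln T ~ Normal(μ,σ), so the p-quantile of ln T is μ + z_p·σ.
ln(460) = 6.131 and ln(1400) = 7.244; z_{0.31} = -0.4959, z_{0.96} = 1.751.
σ = (7.244 − 6.131)/(1.751 − (-0.4959)) = 0.495.
μ = 6.131 − (-0.4959)·0.495 = 6.377.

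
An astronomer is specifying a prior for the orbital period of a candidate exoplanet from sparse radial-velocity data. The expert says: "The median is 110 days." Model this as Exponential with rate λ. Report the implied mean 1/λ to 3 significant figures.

Exponential median = ln 2 / λ, so λ = ln 2 / 110.0 = 0.0063.
Mean = 1/λ = 159 days.

mean ≈ 159 days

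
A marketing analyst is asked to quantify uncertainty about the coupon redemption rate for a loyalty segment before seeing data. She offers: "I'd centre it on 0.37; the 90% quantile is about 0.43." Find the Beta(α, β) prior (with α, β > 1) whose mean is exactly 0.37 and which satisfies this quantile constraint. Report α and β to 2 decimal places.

α ≈ 39.89, β ≈ 67.92

With mean 0.37 fixed, write α = 0.37s, β = 0.63s where s = α+β.
Need P(θ < 0.43) = 0.9 under Beta(0.37s, 0.63s). Normal approximation: (q−m)/√(m(1−m)/s) ≈ z_{0.9} = 1.28, so s ≈ 0.37·0.63·(1.28)²/(0.43−0.37)² = 106.3.
At s = 106.3: P(θ<0.43) ≈ 0.898. Adjusting to match 0.9 gives s ≈ 107.81.
So α = 0.37·107.81 ≈ 39.89, β = 0.63·107.81 ≈ 67.92.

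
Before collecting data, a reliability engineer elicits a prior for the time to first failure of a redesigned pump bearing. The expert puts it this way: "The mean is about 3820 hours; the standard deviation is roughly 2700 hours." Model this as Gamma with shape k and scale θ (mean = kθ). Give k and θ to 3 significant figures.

For Gamma(k, scale θ): mean = kθ, variance = kθ², so CV = 1/√k.
CV = SD/mean = 2700/3820 = 0.7068, hence k = 1/CV² = 2.
Then θ = mean/k = 3820/2 = 1910.

k ≈ 2, θ ≈ 1910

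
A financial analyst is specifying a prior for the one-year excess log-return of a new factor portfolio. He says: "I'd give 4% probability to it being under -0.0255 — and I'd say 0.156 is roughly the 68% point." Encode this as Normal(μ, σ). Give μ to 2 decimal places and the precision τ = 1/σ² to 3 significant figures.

The p-quantile of Normal(μ,σ) is μ + z_p·σ, with z_{0.04} = -1.751 and z_{0.68} = 0.4677.
Eliminate σ: μ = (z₂·x₁ − z₁·x₂)/(z₂ − z₁) = (0.4677·-0.0255 − (-1.751)·0.156)/2.218 = 0.12.
Then σ = (x₂ − x₁)/(z₂ − z₁) = (0.156 − -0.0255)/2.218 = 0.08.
Precision τ = 1/σ² = 1/0.08182² = 149.

μ = 0.12, τ = 149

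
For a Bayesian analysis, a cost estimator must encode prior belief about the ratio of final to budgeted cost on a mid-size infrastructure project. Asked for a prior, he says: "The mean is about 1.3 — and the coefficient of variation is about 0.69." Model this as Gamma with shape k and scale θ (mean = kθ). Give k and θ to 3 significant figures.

For Gamma(k, scale θ): mean = kθ, variance = kθ², so CV = 1/√k.
CV = 0.69, hence k = 1/CV² = 2.1.
Then θ = mean/k = 1.3/2.1 = 0.619.

k ≈ 2.1, θ ≈ 0.619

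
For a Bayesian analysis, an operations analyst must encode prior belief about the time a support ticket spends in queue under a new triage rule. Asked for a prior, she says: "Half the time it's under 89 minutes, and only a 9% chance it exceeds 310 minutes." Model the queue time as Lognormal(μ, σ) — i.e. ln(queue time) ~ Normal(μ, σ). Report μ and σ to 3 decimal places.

μ ≈ 4.489, σ ≈ 0.931

If T ~ Lognormal(μ,σ) then ln T ~ Normal(μ,σ), so the p-quantile of ln T is μ + z_p·σ.
ln(89) = 4.489 and ln(310) = 5.737; z_{0.5} = 0, z_{0.91} = 1.341.
σ = (5.737 − 4.489)/(1.341 − (0)) = 0.931.
μ = 4.489 − (0)·0.931 = 4.489.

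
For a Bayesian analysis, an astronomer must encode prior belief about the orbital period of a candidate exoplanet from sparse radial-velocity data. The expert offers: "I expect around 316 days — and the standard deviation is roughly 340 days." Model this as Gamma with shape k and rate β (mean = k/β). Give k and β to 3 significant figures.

For Gamma(k, rate β): mean = k/β, variance = k/β², so CV = 1/√k.
CV = SD/mean = 340/316 = 1.076, hence k = 1/CV² = 0.864.
Then β = k/mean = 0.864/316 = 0.00273.

k ≈ 0.864, β ≈ 0.00273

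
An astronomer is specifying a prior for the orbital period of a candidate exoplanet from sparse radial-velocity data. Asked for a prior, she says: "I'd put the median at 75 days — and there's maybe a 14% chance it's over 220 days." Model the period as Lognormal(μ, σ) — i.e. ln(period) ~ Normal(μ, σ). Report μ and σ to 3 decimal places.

μ ≈ 4.317, σ ≈ 0.996

If T ~ Lognormal(μ,σ) then ln T ~ Normal(μ,σ), so the p-quantile of ln T is μ + z_p·σ.
ln(75) = 4.317 and ln(220) = 5.394; z_{0.5} = 0, z_{0.86} = 1.08.
σ = (5.394 − 4.317)/(1.08 − (0)) = 0.996.
μ = 4.317 − (0)·0.996 = 4.317.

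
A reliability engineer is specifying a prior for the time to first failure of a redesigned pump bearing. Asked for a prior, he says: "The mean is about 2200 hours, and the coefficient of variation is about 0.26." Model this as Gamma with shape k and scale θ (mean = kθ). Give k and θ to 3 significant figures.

For Gamma(k, scale θ): mean = kθ, variance = kθ², so CV = 1/√k.
CV = 0.26, hence k = 1/CV² = 14.8.
Then θ = mean/k = 2200/14.8 = 149.

k ≈ 14.8, θ ≈ 149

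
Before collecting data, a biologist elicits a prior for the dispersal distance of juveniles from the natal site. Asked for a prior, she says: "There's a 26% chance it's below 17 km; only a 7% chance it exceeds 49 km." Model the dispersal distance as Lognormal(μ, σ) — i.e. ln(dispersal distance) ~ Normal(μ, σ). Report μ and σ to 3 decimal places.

μ ≈ 3.155, σ ≈ 0.500

If T ~ Lognormal(μ,σ) then ln T ~ Normal(μ,σ), so the p-quantile of ln T is μ + z_p·σ.
ln(17) = 2.833 and ln(49) = 3.892; z_{0.26} = -0.6433, z_{0.93} = 1.476.
σ = (3.892 − 2.833)/(1.476 − (-0.6433)) = 0.500.
μ = 2.833 − (-0.6433)·0.500 = 3.155.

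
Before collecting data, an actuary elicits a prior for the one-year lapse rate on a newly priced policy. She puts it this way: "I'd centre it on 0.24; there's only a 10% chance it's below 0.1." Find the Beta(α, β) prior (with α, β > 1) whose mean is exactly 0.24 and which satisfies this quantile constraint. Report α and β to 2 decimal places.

With mean 0.24 fixed, write α = 0.24s, β = 0.76s where s = α+β.
Need P(θ < 0.1) = 0.1 under Beta(0.24s, 0.76s). Normal approximation: (q−m)/√(m(1−m)/s) ≈ z_{0.1} = -1.28, so s ≈ 0.24·0.76·(-1.28)²/(0.1−0.24)² = 15.3.
At s = 15.3: P(θ<0.1) ≈ 0.074. Adjusting to match 0.1 gives s ≈ 12.50.
So α = 0.24·12.50 ≈ 3.00, β = 0.76·12.50 ≈ 9.50.

α ≈ 3.00, β ≈ 9.50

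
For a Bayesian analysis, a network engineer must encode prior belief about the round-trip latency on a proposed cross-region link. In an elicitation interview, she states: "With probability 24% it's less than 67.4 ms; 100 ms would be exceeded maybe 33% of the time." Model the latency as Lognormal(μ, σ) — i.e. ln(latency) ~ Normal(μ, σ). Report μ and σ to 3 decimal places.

If T ~ Lognormal(μ,σ) then ln T ~ Normal(μ,σ), so the p-quantile of ln T is μ + z_p·σ.
ln(67.4) = 4.211 and ln(100) = 4.605; z_{0.24} = -0.7063, z_{0.67} = 0.4399.
σ = (4.605 − 4.211)/(0.4399 − (-0.7063)) = 0.344.
μ = 4.211 − (-0.7063)·0.344 = 4.454.

μ ≈ 4.454, σ ≈ 0.344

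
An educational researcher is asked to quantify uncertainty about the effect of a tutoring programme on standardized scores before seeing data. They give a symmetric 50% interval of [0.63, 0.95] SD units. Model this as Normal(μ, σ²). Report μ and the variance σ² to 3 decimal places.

A symmetric 50% interval runs μ ± z·σ with z = 0.6745.
Half-width = 0.16, so σ = 0.16/0.6745 = 0.2372 and σ² = 0.056.
μ is the interval midpoint, 0.790.

μ = 0.790, σ² = 0.056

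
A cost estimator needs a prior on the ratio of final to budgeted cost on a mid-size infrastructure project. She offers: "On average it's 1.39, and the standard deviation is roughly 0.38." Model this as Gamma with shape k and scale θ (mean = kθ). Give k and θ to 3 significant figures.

For Gamma(k, scale θ): mean = kθ, variance = kθ², so CV = 1/√k.
CV = SD/mean = 0.38/1.39 = 0.2734, hence k = 1/CV² = 13.4.
Then θ = mean/k = 1.39/13.4 = 0.104.

k ≈ 13.4, θ ≈ 0.104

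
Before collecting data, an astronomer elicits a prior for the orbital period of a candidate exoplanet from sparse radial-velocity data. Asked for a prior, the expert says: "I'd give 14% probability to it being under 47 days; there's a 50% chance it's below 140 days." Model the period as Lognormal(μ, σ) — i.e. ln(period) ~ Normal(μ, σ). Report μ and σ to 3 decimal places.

If T ~ Lognormal(μ,σ) then ln T ~ Normal(μ,σ), so the p-quantile of ln T is μ + z_p·σ.
ln(47) = 3.85 and ln(140) = 4.942; z_{0.14} = -1.08, z_{0.5} = 0.
σ = (4.942 − 3.85)/(0 − (-1.08)) = 1.010.
μ = 3.85 − (-1.08)·1.010 = 4.942.

μ ≈ 4.942, σ ≈ 1.010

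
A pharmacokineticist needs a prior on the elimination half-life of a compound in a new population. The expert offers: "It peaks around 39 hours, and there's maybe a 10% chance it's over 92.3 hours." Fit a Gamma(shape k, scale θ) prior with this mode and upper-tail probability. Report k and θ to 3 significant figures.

Gamma(k,θ) with k>1 has mode (k−1)θ, so θ = 39/(k−1).
Need P(X < 92.3) = 0.9 with θ tied to k this way. Start at k = 2, θ = 39: P(X<92.3) ≈ 0.684.
Too low — raise k to concentrate. Iterating converges to k ≈ 3.59.
Then θ = 39/(3.59−1) ≈ 15.1.

k ≈ 3.59, θ ≈ 15.1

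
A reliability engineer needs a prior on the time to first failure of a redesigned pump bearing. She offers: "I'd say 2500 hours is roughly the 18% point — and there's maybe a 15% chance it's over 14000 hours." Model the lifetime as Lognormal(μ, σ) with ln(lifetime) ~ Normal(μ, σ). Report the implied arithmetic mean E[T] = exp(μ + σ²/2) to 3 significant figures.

If T ~ Lognormal(μ,σ) then ln T ~ Normal(μ,σ), so the p-quantile of ln T is μ + z_p·σ.
ln(2500) = 7.824 and ln(14000) = 9.547; z_{0.18} = -0.9154, z_{0.85} = 1.036.
σ = (9.547 − 7.824)/(1.036 − (-0.9154)) = 0.883.
μ = 7.824 − (-0.9154)·0.883 = 8.632.
E[T] = exp(μ + σ²/2) = exp(8.632 + 0.3895) = 8280 hours.

E[T] ≈ 8280 hours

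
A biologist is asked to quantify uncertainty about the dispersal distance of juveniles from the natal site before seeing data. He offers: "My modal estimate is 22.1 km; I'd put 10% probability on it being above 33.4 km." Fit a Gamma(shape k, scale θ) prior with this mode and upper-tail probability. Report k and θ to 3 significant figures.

Gamma(k,θ) with k>1 has mode (k−1)θ, so θ = 22.1/(k−1).
Need P(X < 33.4) = 0.9 with θ tied to k this way. Start at k = 2, θ = 22.1: P(X<33.4) ≈ 0.446.
Too low — raise k to concentrate. Iterating converges to k ≈ 11.9.
Then θ = 22.1/(11.9−1) ≈ 2.02.

k ≈ 11.9, θ ≈ 2.02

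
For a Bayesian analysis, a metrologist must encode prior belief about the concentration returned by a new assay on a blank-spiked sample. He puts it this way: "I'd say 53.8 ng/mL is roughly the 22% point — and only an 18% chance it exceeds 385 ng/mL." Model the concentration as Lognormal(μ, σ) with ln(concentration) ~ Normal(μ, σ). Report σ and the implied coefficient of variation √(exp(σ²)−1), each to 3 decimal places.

If T ~ Lognormal(μ,σ) then ln T ~ Normal(μ,σ), so the p-quantile of ln T is μ + z_p·σ.
ln(53.8) = 3.985 and ln(385) = 5.953; z_{0.22} = -0.7722, z_{0.82} = 0.9154.
σ = (5.953 − 3.985)/(0.9154 − (-0.7722)) = 1.166.
μ = 3.985 − (-0.7722)·1.166 = 4.886.
CV = √(exp(σ²)−1) = √(exp(1.3599)−1) = 1.702.

σ ≈ 1.166, CV ≈ 1.702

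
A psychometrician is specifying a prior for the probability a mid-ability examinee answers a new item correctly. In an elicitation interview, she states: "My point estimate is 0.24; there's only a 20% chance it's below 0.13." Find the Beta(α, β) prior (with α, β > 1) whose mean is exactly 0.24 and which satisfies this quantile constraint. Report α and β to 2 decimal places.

With mean 0.24 fixed, write α = 0.24s, β = 0.76s where s = α+β.
Need P(θ < 0.13) = 0.2 under Beta(0.24s, 0.76s). Normal approximation: (q−m)/√(m(1−m)/s) ≈ z_{0.2} = -0.842, so s ≈ 0.24·0.76·(-0.842)²/(0.13−0.24)² = 10.7.
At s = 10.7: P(θ<0.13) ≈ 0.205. Adjusting to match 0.2 gives s ≈ 11.03.
So α = 0.24·11.03 ≈ 2.65, β = 0.76·11.03 ≈ 8.38.

α ≈ 2.65, β ≈ 8.38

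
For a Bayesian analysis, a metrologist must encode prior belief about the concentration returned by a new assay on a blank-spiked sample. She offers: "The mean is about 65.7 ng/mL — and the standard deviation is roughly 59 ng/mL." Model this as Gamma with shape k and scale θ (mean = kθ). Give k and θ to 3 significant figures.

For Gamma(k, scale θ): mean = kθ, variance = kθ², so CV = 1/√k.
CV = SD/mean = 59/65.7 = 0.898, hence k = 1/CV² = 1.24.
Then θ = mean/k = 65.7/1.24 = 53.

k ≈ 1.24, θ ≈ 53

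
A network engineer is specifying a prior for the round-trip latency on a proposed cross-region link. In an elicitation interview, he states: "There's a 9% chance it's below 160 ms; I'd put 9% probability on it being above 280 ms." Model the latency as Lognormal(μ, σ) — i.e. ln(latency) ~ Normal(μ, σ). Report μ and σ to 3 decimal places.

μ ≈ 5.355, σ ≈ 0.209

If T ~ Lognormal(μ,σ) then ln T ~ Normal(μ,σ), so the p-quantile of ln T is μ + z_p·σ.
ln(160) = 5.075 and ln(280) = 5.635; z_{0.09} = -1.341, z_{0.91} = 1.341.
σ = (5.635 − 5.075)/(1.341 − (-1.341)) = 0.209.
μ = 5.075 − (-1.341)·0.209 = 5.355.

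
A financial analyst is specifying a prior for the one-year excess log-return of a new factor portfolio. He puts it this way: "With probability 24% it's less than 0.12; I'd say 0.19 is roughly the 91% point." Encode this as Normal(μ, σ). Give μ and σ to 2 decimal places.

For Normal(μ,σ), the p-quantile is μ + z_p·σ. Here z_{0.24} = -0.7063, z_{0.91} = 1.341.
So 0.12 = μ − 0.7063σ and 0.19 = μ + 1.341σ.
Subtracting: σ = (0.19 − 0.12)/(1.341 − (-0.7063)) = 0.03.
Then μ = 0.12 − (-0.7063)·0.03 = 0.14.

μ = 0.14, σ = 0.03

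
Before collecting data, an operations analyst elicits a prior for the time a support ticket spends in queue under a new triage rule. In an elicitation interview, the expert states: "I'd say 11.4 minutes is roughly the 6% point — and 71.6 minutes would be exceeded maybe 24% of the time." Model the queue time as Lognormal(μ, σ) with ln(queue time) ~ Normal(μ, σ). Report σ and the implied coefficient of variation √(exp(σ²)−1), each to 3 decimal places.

If T ~ Lognormal(μ,σ) then ln T ~ Normal(μ,σ), so the p-quantile of ln T is μ + z_p·σ.
ln(11.4) = 2.434 and ln(71.6) = 4.271; z_{0.06} = -1.555, z_{0.76} = 0.7063.
σ = (4.271 − 2.434)/(0.7063 − (-1.555)) = 0.813.
μ = 2.434 − (-1.555)·0.813 = 3.697.
CV = √(exp(σ²)−1) = √(exp(0.6604)−1) = 0.967.

σ ≈ 0.813, CV ≈ 0.967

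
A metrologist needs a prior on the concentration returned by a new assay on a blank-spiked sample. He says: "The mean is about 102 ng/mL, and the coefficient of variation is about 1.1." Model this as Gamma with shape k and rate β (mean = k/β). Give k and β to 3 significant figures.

k ≈ 0.826, β ≈ 0.0081

For Gamma(k, rate β): mean = k/β, variance = k/β², so CV = 1/√k.
CV = 1.1, hence k = 1/CV² = 0.826.
Then β = k/mean = 0.826/102 = 0.0081.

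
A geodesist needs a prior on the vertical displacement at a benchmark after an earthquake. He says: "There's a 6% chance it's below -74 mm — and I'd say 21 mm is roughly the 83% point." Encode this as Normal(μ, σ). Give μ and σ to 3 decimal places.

μ = -15.129, σ = 37.865

For Normal(μ,σ), the p-quantile is μ + z_p·σ. Here z_{0.06} = -1.555, z_{0.83} = 0.9542.
So -74 = μ − 1.555σ and 21 = μ + 0.9542σ.
Subtracting: σ = (21 − -74)/(0.9542 − (-1.555)) = 37.865.
Then μ = -74 − (-1.555)·37.865 = -15.129.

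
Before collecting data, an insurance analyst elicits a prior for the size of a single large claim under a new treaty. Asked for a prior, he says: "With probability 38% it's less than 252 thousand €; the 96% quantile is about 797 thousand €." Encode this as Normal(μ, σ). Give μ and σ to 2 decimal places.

For Normal(μ,σ), the p-quantile is μ + z_p·σ. Here z_{0.38} = -0.3055, z_{0.96} = 1.751.
So 252 = μ − 0.3055σ and 797 = μ + 1.751σ.
Subtracting: σ = (797 − 252)/(1.751 − (-0.3055)) = 265.06.
Then μ = 252 − (-0.3055)·265.06 = 332.97.

μ = 332.97, σ = 265.06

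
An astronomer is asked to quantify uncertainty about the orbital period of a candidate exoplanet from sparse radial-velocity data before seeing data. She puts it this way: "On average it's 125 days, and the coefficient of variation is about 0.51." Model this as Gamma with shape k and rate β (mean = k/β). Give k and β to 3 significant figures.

k ≈ 3.84, β ≈ 0.0308

For Gamma(k, rate β): mean = k/β, variance = k/β², so CV = 1/√k.
CV = 0.51, hence k = 1/CV² = 3.84.
Then β = k/mean = 3.84/125 = 0.0308.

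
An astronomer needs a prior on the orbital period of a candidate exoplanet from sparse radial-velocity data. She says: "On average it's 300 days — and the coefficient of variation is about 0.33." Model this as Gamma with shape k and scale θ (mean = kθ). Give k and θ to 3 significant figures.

k ≈ 9.18, θ ≈ 32.7

For Gamma(k, scale θ): mean = kθ, variance = kθ², so CV = 1/√k.
CV = 0.33, hence k = 1/CV² = 9.18.
Then θ = mean/k = 300/9.18 = 32.7.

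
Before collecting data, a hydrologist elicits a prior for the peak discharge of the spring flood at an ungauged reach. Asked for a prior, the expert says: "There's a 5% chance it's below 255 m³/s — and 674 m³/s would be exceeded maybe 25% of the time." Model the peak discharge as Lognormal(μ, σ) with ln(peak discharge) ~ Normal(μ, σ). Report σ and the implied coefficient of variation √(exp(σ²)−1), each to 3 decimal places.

If T ~ Lognormal(μ,σ) then ln T ~ Normal(μ,σ), so the p-quantile of ln T is μ + z_p·σ.
ln(255) = 5.541 and ln(674) = 6.513; z_{0.05} = -1.645, z_{0.75} = 0.6745.
σ = (6.513 − 5.541)/(0.6745 − (-1.645)) = 0.419.
μ = 5.541 − (-1.645)·0.419 = 6.231.
CV = √(exp(σ²)−1) = √(exp(0.1756)−1) = 0.438.

σ ≈ 0.419, CV ≈ 0.438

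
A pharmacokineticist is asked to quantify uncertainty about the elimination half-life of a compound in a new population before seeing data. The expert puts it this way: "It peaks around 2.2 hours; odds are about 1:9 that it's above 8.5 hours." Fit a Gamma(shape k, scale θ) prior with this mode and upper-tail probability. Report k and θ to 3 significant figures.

k ≈ 2.01, θ ≈ 2.18

Gamma(k,θ) with k>1 has mode (k−1)θ, so θ = 2.2/(k−1).
Need P(X < 8.5) = 0.9 with θ tied to k this way. Start at k = 2, θ = 2.2: P(X<8.5) ≈ 0.898.
Too low — raise k to concentrate. Iterating converges to k ≈ 2.01.
Then θ = 2.2/(2.01−1) ≈ 2.18.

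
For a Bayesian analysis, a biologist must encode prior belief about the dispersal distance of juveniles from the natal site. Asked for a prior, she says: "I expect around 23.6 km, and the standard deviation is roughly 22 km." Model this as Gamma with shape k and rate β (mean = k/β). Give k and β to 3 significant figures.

For Gamma(k, rate β): mean = k/β, variance = k/β², so CV = 1/√k.
CV = SD/mean = 22/23.6 = 0.9322, hence k = 1/CV² = 1.15.
Then β = k/mean = 1.15/23.6 = 0.0488.

k ≈ 1.15, β ≈ 0.0488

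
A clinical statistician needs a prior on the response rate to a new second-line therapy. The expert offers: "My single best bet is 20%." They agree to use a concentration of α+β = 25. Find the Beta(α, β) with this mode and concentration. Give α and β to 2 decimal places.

For α,β > 1 the Beta mode is (α−1)/(α+β−2). With α+β = 25, the mode is (α−1)/23.
Set (α−1)/23 = 0.2 → α = 1 + 0.2·23 = 5.60.
β = 25 − α = 19.40.

α = 5.60, β = 19.40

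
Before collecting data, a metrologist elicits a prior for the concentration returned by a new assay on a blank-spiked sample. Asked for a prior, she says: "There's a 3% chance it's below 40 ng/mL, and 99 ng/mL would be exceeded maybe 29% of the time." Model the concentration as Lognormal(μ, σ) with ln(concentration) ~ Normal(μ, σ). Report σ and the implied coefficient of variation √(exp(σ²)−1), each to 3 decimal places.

If T ~ Lognormal(μ,σ) then ln T ~ Normal(μ,σ), so the p-quantile of ln T is μ + z_p·σ.
ln(40) = 3.689 and ln(99) = 4.595; z_{0.03} = -1.881, z_{0.71} = 0.5534.
σ = (4.595 − 3.689)/(0.5534 − (-1.881)) = 0.372.
μ = 3.689 − (-1.881)·0.372 = 4.389.
CV = √(exp(σ²)−1) = √(exp(0.1386)−1) = 0.386.

σ ≈ 0.372, CV ≈ 0.386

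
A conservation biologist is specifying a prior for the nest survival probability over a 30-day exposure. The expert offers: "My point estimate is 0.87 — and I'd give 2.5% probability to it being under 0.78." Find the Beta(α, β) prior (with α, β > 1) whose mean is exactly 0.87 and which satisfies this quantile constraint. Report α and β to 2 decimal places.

With mean 0.87 fixed, write α = 0.87s, β = 0.13s where s = α+β.
Need P(θ < 0.78) = 0.025 under Beta(0.87s, 0.13s). Normal approximation: (q−m)/√(m(1−m)/s) ≈ z_{0.025} = -1.96, so s ≈ 0.87·0.13·(-1.96)²/(0.78−0.87)² = 53.6.
At s = 53.6: P(θ<0.78) ≈ 0.038. Adjusting to match 0.025 gives s ≈ 66.45.
So α = 0.87·66.45 ≈ 57.81, β = 0.13·66.45 ≈ 8.64.

α ≈ 57.81, β ≈ 8.64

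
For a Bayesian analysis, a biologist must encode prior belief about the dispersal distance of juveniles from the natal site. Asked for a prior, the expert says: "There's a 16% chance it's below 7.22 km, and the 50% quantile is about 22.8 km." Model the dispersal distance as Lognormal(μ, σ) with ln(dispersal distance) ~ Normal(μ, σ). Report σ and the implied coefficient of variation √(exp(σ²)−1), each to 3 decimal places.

σ ≈ 1.156, CV ≈ 1.676

If T ~ Lognormal(μ,σ) then ln T ~ Normal(μ,σ), so the p-quantile of ln T is μ + z_p·σ.
ln(7.22) = 1.977 and ln(22.8) = 3.127; z_{0.16} = -0.9945, z_{0.5} = 0.
σ = (3.127 − 1.977)/(0 − (-0.9945)) = 1.156.
μ = 1.977 − (-0.9945)·1.156 = 3.127.
CV = √(exp(σ²)−1) = √(exp(1.3371)−1) = 1.676.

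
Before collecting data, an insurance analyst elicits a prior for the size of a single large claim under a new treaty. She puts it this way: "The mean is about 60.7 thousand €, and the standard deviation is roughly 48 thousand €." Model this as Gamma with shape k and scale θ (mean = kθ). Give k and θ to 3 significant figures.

k ≈ 1.6, θ ≈ 38

For Gamma(k, scale θ): mean = kθ, variance = kθ², so CV = 1/√k.
CV = SD/mean = 48/60.7 = 0.7908, hence k = 1/CV² = 1.6.
Then θ = mean/k = 60.7/1.6 = 38.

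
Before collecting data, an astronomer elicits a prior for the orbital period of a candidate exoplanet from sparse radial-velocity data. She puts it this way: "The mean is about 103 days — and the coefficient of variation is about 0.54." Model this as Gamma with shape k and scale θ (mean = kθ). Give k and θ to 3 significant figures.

k ≈ 3.43, θ ≈ 30

For Gamma(k, scale θ): mean = kθ, variance = kθ², so CV = 1/√k.
CV = 0.54, hence k = 1/CV² = 3.43.
Then θ = mean/k = 103/3.43 = 30.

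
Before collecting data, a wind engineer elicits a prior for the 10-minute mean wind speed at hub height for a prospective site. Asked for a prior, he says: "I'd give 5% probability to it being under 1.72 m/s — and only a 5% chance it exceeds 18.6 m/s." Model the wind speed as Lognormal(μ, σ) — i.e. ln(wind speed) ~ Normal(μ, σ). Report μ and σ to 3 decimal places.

If T ~ Lognormal(μ,σ) then ln T ~ Normal(μ,σ), so the p-quantile of ln T is μ + z_p·σ.
ln(1.72) = 0.5423 and ln(18.6) = 2.923; z_{0.05} = -1.645, z_{0.95} = 1.645.
σ = (2.923 − 0.5423)/(1.645 − (-1.645)) = 0.724.
μ = 0.5423 − (-1.645)·0.724 = 1.733.

μ ≈ 1.733, σ ≈ 0.724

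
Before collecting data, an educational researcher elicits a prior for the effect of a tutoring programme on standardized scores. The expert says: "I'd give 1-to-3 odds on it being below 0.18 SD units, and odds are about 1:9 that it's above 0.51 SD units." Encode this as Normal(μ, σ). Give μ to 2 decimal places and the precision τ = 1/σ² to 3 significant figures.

μ = 0.29, τ = 35.1

The p-quantile of Normal(μ,σ) is μ + z_p·σ, with z_{0.25} = -0.6745 and z_{0.9} = 1.282.
Eliminate σ: μ = (z₂·x₁ − z₁·x₂)/(z₂ − z₁) = (1.282·0.18 − (-0.6745)·0.51)/1.956 = 0.29.
Then σ = (x₂ − x₁)/(z₂ − z₁) = (0.51 − 0.18)/1.956 = 0.17.
Precision τ = 1/σ² = 1/0.1687² = 35.1.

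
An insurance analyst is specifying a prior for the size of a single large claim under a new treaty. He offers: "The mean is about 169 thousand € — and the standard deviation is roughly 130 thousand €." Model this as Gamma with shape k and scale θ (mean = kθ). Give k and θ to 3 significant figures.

k ≈ 1.69, θ ≈ 100

For Gamma(k, scale θ): mean = kθ, variance = kθ², so CV = 1/√k.
CV = SD/mean = 130/169 = 0.7692, hence k = 1/CV² = 1.69.
Then θ = mean/k = 169/1.69 = 100.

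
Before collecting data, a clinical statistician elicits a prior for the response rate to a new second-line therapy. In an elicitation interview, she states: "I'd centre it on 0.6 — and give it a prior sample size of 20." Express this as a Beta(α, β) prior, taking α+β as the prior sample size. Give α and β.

Under the effective-sample-size interpretation, Beta(α, β) has prior mean α/(α+β) and prior sample size α+β.
So α+β = 20 and α/(α+β) = 0.6, giving α = 0.6·20 = 12 and β = 20 − 12 = 8.

α = 12, β = 8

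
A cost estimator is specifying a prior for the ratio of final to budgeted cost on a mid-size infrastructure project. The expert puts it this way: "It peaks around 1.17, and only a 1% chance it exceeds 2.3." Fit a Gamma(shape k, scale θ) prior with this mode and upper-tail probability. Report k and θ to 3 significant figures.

k ≈ 11.8, θ ≈ 0.108

Gamma(k,θ) with k>1 has mode (k−1)θ, so θ = 1.17/(k−1).
Need P(X < 2.3) = 0.99 with θ tied to k this way. Start at k = 2, θ = 1.17: P(X<2.3) ≈ 0.585.
Too low — raise k to concentrate. Iterating converges to k ≈ 11.8.
Then θ = 1.17/(11.8−1) ≈ 0.108.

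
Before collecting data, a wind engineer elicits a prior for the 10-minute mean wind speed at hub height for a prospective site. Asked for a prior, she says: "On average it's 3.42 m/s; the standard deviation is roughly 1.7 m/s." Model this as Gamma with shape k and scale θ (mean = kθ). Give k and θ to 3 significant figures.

k ≈ 4.05, θ ≈ 0.845

For Gamma(k, scale θ): mean = kθ, variance = kθ², so CV = 1/√k.
CV = SD/mean = 1.7/3.42 = 0.4971, hence k = 1/CV² = 4.05.
Then θ = mean/k = 3.42/4.05 = 0.845.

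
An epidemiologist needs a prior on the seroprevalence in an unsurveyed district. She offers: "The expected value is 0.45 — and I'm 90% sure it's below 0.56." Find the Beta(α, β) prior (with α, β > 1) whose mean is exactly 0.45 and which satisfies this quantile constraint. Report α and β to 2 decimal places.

α ≈ 15.15, β ≈ 18.51

With mean 0.45 fixed, write α = 0.45s, β = 0.55s where s = α+β.
Need P(θ < 0.56) = 0.9 under Beta(0.45s, 0.55s). Normal approximation: (q−m)/√(m(1−m)/s) ≈ z_{0.9} = 1.28, so s ≈ 0.45·0.55·(1.28)²/(0.56−0.45)² = 33.6.
At s = 33.6: P(θ<0.56) ≈ 0.900. Adjusting to match 0.9 gives s ≈ 33.66.
So α = 0.45·33.66 ≈ 15.15, β = 0.55·33.66 ≈ 18.51.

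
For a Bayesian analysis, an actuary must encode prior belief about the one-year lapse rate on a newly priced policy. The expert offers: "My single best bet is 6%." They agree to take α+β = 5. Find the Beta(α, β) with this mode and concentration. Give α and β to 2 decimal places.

α = 1.18, β = 3.82

For α,β > 1 the Beta mode is (α−1)/(α+β−2). With α+β = 5, the mode is (α−1)/3.
Set (α−1)/3 = 0.06 → α = 1 + 0.06·3 = 1.18.
β = 5 − α = 3.82.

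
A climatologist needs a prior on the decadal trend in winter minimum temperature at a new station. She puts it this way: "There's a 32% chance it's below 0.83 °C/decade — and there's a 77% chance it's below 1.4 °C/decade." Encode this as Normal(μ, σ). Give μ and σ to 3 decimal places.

μ = 1.051, σ = 0.472

The p-quantile of Normal(μ,σ) is μ + z_p·σ, with z_{0.32} = -0.4677 and z_{0.77} = 0.7388.
Eliminate σ: μ = (z₂·x₁ − z₁·x₂)/(z₂ − z₁) = (0.7388·0.83 − (-0.4677)·1.4)/1.207 = 1.051.
Then σ = (x₂ − x₁)/(z₂ − z₁) = (1.4 − 0.83)/1.207 = 0.472.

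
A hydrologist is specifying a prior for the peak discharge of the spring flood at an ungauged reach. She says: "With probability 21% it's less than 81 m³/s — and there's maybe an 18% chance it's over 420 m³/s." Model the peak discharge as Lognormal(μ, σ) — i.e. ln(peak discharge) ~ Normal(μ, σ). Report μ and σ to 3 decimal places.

If T ~ Lognormal(μ,σ) then ln T ~ Normal(μ,σ), so the p-quantile of ln T is μ + z_p·σ.
ln(81) = 4.394 and ln(420) = 6.04; z_{0.21} = -0.8064, z_{0.82} = 0.9154.
σ = (6.04 − 4.394)/(0.9154 − (-0.8064)) = 0.956.
μ = 4.394 − (-0.8064)·0.956 = 5.165.

μ ≈ 5.165, σ ≈ 0.956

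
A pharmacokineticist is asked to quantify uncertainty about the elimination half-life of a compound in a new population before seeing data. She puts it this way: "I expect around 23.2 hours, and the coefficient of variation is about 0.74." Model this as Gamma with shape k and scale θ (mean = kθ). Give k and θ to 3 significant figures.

For Gamma(k, scale θ): mean = kθ, variance = kθ², so CV = 1/√k.
CV = 0.74, hence k = 1/CV² = 1.83.
Then θ = mean/k = 23.2/1.83 = 12.7.

k ≈ 1.83, θ ≈ 12.7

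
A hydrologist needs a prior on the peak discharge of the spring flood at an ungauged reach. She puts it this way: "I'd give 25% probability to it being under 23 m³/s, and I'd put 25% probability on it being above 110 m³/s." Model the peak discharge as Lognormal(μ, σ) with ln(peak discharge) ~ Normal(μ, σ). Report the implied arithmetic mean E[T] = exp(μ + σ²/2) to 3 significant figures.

If T ~ Lognormal(μ,σ) then ln T ~ Normal(μ,σ), so the p-quantile of ln T is μ + z_p·σ.
ln(23) = 3.135 and ln(110) = 4.7; z_{0.25} = -0.6745, z_{0.75} = 0.6745.
σ = (4.7 − 3.135)/(0.6745 − (-0.6745)) = 1.160.
μ = 3.135 − (-0.6745)·1.160 = 3.918.
E[T] = exp(μ + σ²/2) = exp(3.918 + 0.6729) = 98.6 m³/s.

E[T] ≈ 98.6 m³/s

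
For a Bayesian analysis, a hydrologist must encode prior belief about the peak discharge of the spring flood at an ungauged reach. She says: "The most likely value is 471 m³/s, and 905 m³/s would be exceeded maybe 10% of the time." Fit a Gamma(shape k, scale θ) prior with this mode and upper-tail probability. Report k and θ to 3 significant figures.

Gamma(k,θ) with k>1 has mode (k−1)θ, so θ = 471/(k−1).
Need P(X < 905) = 0.9 with θ tied to k this way. Start at k = 2, θ = 471: P(X<905) ≈ 0.572.
Too low — raise k to concentrate. Iterating converges to k ≈ 5.49.
Then θ = 471/(5.49−1) ≈ 105.

k ≈ 5.49, θ ≈ 105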